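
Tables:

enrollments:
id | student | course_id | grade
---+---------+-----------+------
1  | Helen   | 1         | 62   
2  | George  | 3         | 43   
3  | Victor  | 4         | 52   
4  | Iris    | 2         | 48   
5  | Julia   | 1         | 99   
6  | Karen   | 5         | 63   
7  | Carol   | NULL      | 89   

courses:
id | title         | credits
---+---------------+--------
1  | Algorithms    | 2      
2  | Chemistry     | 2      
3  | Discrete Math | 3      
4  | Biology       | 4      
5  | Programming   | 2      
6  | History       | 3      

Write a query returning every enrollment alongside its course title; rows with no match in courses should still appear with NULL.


LEFT JOIN keeps every row from enrollments (the left table); where course_id has no match in courses, the course columns become NULL. Walk through each enrollment:
  - enrollment 1 (Helen): course_id=1 -> matches Algorithms
  - enrollment 2 (George): course_id=3 -> matches Discrete Math
  - enrollment 3 (Victor): course_id=4 -> matches Biology
  - enrollment 4 (Iris): course_id=2 -> matches Chemistry
  - enrollment 5 (Julia): course_id=1 -> matches Algorithms
  - enrollment 6 (Karen): course_id=5 -> matches Programming
  - enrollment 7 (Carol): course_id=NULL, no match -> kept with NULL
All 7 rows appear; 1 has NULL course.

SQL:
SELECT a.student, b.title AS course
FROM enrollments a
LEFT JOIN courses b ON a.course_id = b.id

Result:
student | course       
--------+--------------
Helen   | Algorithms   
George  | Discrete Math
Victor  | Biology      
Iris    | Chemistry    
Julia   | Algorithms   
Karen   | Programming  
Carol   | NULL         


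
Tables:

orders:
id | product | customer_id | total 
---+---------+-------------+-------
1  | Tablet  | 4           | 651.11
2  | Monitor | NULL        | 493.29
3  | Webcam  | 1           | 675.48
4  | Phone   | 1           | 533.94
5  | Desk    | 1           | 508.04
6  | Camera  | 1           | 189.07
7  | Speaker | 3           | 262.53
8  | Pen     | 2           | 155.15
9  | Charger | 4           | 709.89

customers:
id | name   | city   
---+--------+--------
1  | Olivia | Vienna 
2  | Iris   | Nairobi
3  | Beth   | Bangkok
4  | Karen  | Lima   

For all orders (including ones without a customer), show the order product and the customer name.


LEFT JOIN keeps every row from orders (the left table); where customer_id has no match in customers, the customer columns become NULL. Walk through each order:
  - order 1 (Tablet): customer_id=4 -> matches Karen
  - order 2 (Monitor): customer_id=NULL, no match -> kept with NULL
  - order 3 (Webcam): customer_id=1 -> matches Olivia
  - order 4 (Phone): customer_id=1 -> matches Olivia
  - order 5 (Desk): customer_id=1 -> matches Olivia
  - order 6 (Camera): customer_id=1 -> matches Olivia
  - order 7 (Speaker): customer_id=3 -> matches Beth
  - order 8 (Pen): customer_id=2 -> matches Iris
  - order 9 (Charger): customer_id=4 -> matches Karen
All 9 rows appear; 1 has NULL customer.

SQL:
SELECT a.product, b.name AS customer
FROM orders a
LEFT JOIN customers b ON a.customer_id = b.id

Result:
product | customer
--------+---------
Tablet  | Karen   
Monitor | NULL    
Webcam  | Olivia  
Phone   | Olivia  
Desk    | Olivia  
Camera  | Olivia  
Speaker | Beth    
Pen     | Iris    
Charger | Karen   


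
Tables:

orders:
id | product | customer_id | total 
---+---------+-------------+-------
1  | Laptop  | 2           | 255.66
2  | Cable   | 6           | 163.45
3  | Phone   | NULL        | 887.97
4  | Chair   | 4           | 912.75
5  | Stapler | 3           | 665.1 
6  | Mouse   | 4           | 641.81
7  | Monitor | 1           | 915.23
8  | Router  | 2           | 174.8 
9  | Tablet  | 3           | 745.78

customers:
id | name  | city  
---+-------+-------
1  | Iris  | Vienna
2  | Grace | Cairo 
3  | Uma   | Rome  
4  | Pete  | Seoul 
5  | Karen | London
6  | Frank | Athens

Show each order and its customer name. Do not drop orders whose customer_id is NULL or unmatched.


LEFT JOIN keeps every row from orders (the left table); where customer_id has no match in customers, the customer columns become NULL. Walk through each order:
  - order 1 (Laptop): customer_id=2 -> matches Grace
  - order 2 (Cable): customer_id=6 -> matches Frank
  - order 3 (Phone): customer_id=NULL, no match -> kept with NULL
  - order 4 (Chair): customer_id=4 -> matches Pete
  - order 5 (Stapler): customer_id=3 -> matches Uma
  - order 6 (Mouse): customer_id=4 -> matches Pete
  - order 7 (Monitor): customer_id=1 -> matches Iris
  - order 8 (Router): customer_id=2 -> matches Grace
  - order 9 (Tablet): customer_id=3 -> matches Uma
All 9 rows appear; 1 has NULL customer.

SQL:
SELECT a.product, b.name AS customer
FROM orders a
LEFT JOIN customers b ON a.customer_id = b.id

Result:
product | customer
--------+---------
Laptop  | Grace   
Cable   | Frank   
Phone   | NULL    
Chair   | Pete    
Stapler | Uma     
Mouse   | Pete    
Monitor | Iris    
Router  | Grace   
Tablet  | Uma     


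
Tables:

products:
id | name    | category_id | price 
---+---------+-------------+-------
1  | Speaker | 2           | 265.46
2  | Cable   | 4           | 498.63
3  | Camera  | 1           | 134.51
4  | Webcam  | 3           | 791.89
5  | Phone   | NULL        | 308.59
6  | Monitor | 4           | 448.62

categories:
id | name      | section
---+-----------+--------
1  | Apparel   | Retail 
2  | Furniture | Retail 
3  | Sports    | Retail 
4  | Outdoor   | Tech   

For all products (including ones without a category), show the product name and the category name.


LEFT JOIN keeps every row from products (the left table); where category_id has no match in categories, the category columns become NULL. Walk through each product:
  - product 1 (Speaker): category_id=2 -> matches Furniture
  - product 2 (Cable): category_id=4 -> matches Outdoor
  - product 3 (Camera): category_id=1 -> matches Apparel
  - product 4 (Webcam): category_id=3 -> matches Sports
  - product 5 (Phone): category_id=NULL, no match -> kept with NULL
  - product 6 (Monitor): category_id=4 -> matches Outdoor
All 6 rows appear; 1 has NULL category.

SQL:
SELECT a.name, b.name AS category
FROM products a
LEFT JOIN categories b ON a.category_id = b.id

Result:
name    | category 
--------+----------
Speaker | Furniture
Cable   | Outdoor  
Camera  | Apparel  
Webcam  | Sports   
Phone   | NULL     
Monitor | Outdoor  


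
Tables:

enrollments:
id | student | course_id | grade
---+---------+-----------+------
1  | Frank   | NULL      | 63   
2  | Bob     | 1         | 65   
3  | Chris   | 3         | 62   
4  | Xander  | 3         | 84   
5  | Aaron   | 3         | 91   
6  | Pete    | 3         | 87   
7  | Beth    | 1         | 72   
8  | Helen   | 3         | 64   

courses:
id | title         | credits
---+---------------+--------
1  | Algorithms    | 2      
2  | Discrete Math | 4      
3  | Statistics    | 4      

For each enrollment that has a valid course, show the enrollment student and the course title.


INNER JOIN keeps only enrollments rows whose course_id matches an id in courses. Walk through each enrollment:
  - enrollment 1 (Frank): course_id=NULL, no match -> dropped
  - enrollment 2 (Bob): course_id=1 -> matches Algorithms
  - enrollment 3 (Chris): course_id=3 -> matches Statistics
  - enrollment 4 (Xander): course_id=3 -> matches Statistics
  - enrollment 5 (Aaron): course_id=3 -> matches Statistics
  - enrollment 6 (Pete): course_id=3 -> matches Statistics
  - enrollment 7 (Beth): course_id=1 -> matches Algorithms
  - enrollment 8 (Helen): course_id=3 -> matches Statistics
So 1 of 8 rows is dropped.

SQL:
SELECT a.student, b.title AS course
FROM enrollments a
INNER JOIN courses b ON a.course_id = b.id

Result:
student | course    
--------+-----------
Bob     | Algorithms
Chris   | Statistics
Xander  | Statistics
Aaron   | Statistics
Pete    | Statistics
Beth    | Algorithms
Helen   | Statistics


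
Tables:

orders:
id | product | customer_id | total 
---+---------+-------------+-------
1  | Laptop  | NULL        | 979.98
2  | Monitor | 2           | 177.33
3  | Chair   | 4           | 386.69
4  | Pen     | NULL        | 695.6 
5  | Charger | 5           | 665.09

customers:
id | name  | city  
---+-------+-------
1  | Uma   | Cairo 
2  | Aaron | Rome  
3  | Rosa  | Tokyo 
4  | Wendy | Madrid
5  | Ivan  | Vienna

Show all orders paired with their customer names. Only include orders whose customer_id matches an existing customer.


INNER JOIN keeps only orders rows whose customer_id matches an id in customers. Walk through each order:
  - order 1 (Laptop): customer_id=NULL, no match -> dropped
  - order 2 (Monitor): customer_id=2 -> matches Aaron
  - order 3 (Chair): customer_id=4 -> matches Wendy
  - order 4 (Pen): customer_id=NULL, no match -> dropped
  - order 5 (Charger): customer_id=5 -> matches Ivan
So 2 of 5 rows are dropped.

SQL:
SELECT a.product, b.name AS customer
FROM orders a
INNER JOIN customers b ON a.customer_id = b.id

Result:
product | customer
--------+---------
Monitor | Aaron   
Chair   | Wendy   
Charger | Ivan    


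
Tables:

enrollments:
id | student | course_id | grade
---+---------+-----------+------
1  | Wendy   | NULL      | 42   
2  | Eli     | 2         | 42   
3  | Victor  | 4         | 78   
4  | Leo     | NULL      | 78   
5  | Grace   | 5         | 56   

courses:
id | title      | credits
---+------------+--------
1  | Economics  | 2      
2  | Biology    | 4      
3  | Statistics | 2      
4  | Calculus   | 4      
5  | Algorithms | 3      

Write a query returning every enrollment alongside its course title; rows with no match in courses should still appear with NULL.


LEFT JOIN keeps every row from enrollments (the left table); where course_id has no match in courses, the course columns become NULL. Walk through each enrollment:
  - enrollment 1 (Wendy): course_id=NULL, no match -> kept with NULL
  - enrollment 2 (Eli): course_id=2 -> matches Biology
  - enrollment 3 (Victor): course_id=4 -> matches Calculus
  - enrollment 4 (Leo): course_id=NULL, no match -> kept with NULL
  - enrollment 5 (Grace): course_id=5 -> matches Algorithms
All 5 rows appear; 2 have NULL course.

SQL:
SELECT a.student, b.title AS course
FROM enrollments a
LEFT JOIN courses b ON a.course_id = b.id

Result:
student | course    
--------+-----------
Wendy   | NULL      
Eli     | Biology   
Victor  | Calculus  
Leo     | NULL      
Grace   | Algorithms


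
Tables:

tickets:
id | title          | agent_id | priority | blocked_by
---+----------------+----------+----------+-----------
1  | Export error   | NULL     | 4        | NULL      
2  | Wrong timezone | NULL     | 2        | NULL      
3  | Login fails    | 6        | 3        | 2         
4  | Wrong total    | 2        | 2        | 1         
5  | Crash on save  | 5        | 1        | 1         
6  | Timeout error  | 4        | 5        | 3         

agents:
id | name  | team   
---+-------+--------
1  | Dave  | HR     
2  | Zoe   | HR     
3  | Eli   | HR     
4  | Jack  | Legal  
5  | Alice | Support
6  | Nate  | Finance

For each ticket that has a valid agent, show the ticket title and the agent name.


INNER JOIN keeps only tickets rows whose agent_id matches an id in agents. Walk through each ticket:
  - ticket 1 (Export error): agent_id=NULL, no match -> dropped
  - ticket 2 (Wrong timezone): agent_id=NULL, no match -> dropped
  - ticket 3 (Login fails): agent_id=6 -> matches Nate
  - ticket 4 (Wrong total): agent_id=2 -> matches Zoe
  - ticket 5 (Crash on save): agent_id=5 -> matches Alice
  - ticket 6 (Timeout error): agent_id=4 -> matches Jack
So 2 of 6 rows are dropped.

SQL:
SELECT a.title, b.name AS agent
FROM tickets a
INNER JOIN agents b ON a.agent_id = b.id

Result:
title         | agent
--------------+------
Login fails   | Nate 
Wrong total   | Zoe  
Crash on save | Alice
Timeout error | Jack 


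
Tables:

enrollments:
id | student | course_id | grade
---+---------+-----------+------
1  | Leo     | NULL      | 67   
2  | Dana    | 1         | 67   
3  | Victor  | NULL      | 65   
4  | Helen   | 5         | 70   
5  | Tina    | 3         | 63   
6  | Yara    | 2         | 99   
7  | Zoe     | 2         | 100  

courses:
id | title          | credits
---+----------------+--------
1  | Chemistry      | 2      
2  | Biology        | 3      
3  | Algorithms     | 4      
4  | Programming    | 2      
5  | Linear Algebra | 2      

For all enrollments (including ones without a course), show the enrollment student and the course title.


LEFT JOIN keeps every row from enrollments (the left table); where course_id has no match in courses, the course columns become NULL. Walk through each enrollment:
  - enrollment 1 (Leo): course_id=NULL, no match -> kept with NULL
  - enrollment 2 (Dana): course_id=1 -> matches Chemistry
  - enrollment 3 (Victor): course_id=NULL, no match -> kept with NULL
  - enrollment 4 (Helen): course_id=5 -> matches Linear Algebra
  - enrollment 5 (Tina): course_id=3 -> matches Algorithms
  - enrollment 6 (Yara): course_id=2 -> matches Biology
  - enrollment 7 (Zoe): course_id=2 -> matches Biology
All 7 rows appear; 2 have NULL course.

SQL:
SELECT a.student, b.title AS course
FROM enrollments a
LEFT JOIN courses b ON a.course_id = b.id

Result:
student | course        
--------+---------------
Leo     | NULL          
Dana    | Chemistry     
Victor  | NULL          
Helen   | Linear Algebra
Tina    | Algorithms    
Yara    | Biology       
Zoe     | Biology       


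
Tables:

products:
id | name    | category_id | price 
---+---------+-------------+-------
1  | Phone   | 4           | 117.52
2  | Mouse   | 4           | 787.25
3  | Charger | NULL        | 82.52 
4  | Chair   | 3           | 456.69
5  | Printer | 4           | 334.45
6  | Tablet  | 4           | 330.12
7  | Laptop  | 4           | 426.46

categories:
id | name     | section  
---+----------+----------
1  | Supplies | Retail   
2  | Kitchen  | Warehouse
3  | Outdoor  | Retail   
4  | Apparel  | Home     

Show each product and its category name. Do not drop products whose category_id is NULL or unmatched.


LEFT JOIN keeps every row from products (the left table); where category_id has no match in categories, the category columns become NULL. Walk through each product:
  - product 1 (Phone): category_id=4 -> matches Apparel
  - product 2 (Mouse): category_id=4 -> matches Apparel
  - product 3 (Charger): category_id=NULL, no match -> kept with NULL
  - product 4 (Chair): category_id=3 -> matches Outdoor
  - product 5 (Printer): category_id=4 -> matches Apparel
  - product 6 (Tablet): category_id=4 -> matches Apparel
  - product 7 (Laptop): category_id=4 -> matches Apparel
All 7 rows appear; 1 has NULL category.

SQL:
SELECT a.name, b.name AS category
FROM products a
LEFT JOIN categories b ON a.category_id = b.id

Result:
name    | category
--------+---------
Phone   | Apparel 
Mouse   | Apparel 
Charger | NULL    
Chair   | Outdoor 
Printer | Apparel 
Tablet  | Apparel 
Laptop  | Apparel 


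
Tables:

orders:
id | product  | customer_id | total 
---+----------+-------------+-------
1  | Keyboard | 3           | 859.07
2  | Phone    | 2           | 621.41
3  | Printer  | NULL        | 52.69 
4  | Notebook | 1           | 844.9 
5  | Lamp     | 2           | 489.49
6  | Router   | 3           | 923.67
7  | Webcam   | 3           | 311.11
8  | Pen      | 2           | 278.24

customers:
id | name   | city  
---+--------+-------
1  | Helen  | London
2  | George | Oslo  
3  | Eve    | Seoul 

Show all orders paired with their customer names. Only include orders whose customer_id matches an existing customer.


INNER JOIN keeps only orders rows whose customer_id matches an id in customers. Walk through each order:
  - order 1 (Keyboard): customer_id=3 -> matches Eve
  - order 2 (Phone): customer_id=2 -> matches George
  - order 3 (Printer): customer_id=NULL, no match -> dropped
  - order 4 (Notebook): customer_id=1 -> matches Helen
  - order 5 (Lamp): customer_id=2 -> matches George
  - order 6 (Router): customer_id=3 -> matches Eve
  - order 7 (Webcam): customer_id=3 -> matches Eve
  - order 8 (Pen): customer_id=2 -> matches George
So 1 of 8 rows is dropped.

SQL:
SELECT a.product, b.name AS customer
FROM orders a
INNER JOIN customers b ON a.customer_id = b.id

Result:
product  | customer
---------+---------
Keyboard | Eve     
Phone    | George  
Notebook | Helen   
Lamp     | George  
Router   | Eve     
Webcam   | Eve     
Pen      | George  


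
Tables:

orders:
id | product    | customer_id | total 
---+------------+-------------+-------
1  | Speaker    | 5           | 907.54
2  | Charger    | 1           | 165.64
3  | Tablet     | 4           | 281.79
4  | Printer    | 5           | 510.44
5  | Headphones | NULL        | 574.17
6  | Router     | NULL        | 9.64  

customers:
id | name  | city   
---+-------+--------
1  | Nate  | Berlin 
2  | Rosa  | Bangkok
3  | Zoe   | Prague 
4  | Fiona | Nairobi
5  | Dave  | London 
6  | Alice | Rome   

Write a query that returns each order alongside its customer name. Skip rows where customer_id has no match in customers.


INNER JOIN keeps only orders rows whose customer_id matches an id in customers. Walk through each order:
  - order 1 (Speaker): customer_id=5 -> matches Dave
  - order 2 (Charger): customer_id=1 -> matches Nate
  - order 3 (Tablet): customer_id=4 -> matches Fiona
  - order 4 (Printer): customer_id=5 -> matches Dave
  - order 5 (Headphones): customer_id=NULL, no match -> dropped
  - order 6 (Router): customer_id=NULL, no match -> dropped
So 2 of 6 rows are dropped.

SQL:
SELECT a.product, b.name AS customer
FROM orders a
INNER JOIN customers b ON a.customer_id = b.id

Result:
product | customer
--------+---------
Speaker | Dave    
Charger | Nate    
Tablet  | Fiona   
Printer | Dave    


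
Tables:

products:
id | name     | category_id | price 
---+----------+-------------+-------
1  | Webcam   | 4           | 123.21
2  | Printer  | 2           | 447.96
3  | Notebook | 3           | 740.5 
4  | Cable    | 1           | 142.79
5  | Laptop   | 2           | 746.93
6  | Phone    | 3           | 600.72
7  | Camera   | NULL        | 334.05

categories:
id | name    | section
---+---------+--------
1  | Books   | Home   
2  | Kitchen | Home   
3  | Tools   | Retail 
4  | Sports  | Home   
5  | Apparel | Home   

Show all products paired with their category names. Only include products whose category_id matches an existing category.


INNER JOIN keeps only products rows whose category_id matches an id in categories. Walk through each product:
  - product 1 (Webcam): category_id=4 -> matches Sports
  - product 2 (Printer): category_id=2 -> matches Kitchen
  - product 3 (Notebook): category_id=3 -> matches Tools
  - product 4 (Cable): category_id=1 -> matches Books
  - product 5 (Laptop): category_id=2 -> matches Kitchen
  - product 6 (Phone): category_id=3 -> matches Tools
  - product 7 (Camera): category_id=NULL, no match -> dropped
So 1 of 7 rows is dropped.

SQL:
SELECT a.name, b.name AS category
FROM products a
INNER JOIN categories b ON a.category_id = b.id

Result:
name     | category
---------+---------
Webcam   | Sports  
Printer  | Kitchen 
Notebook | Tools   
Cable    | Books   
Laptop   | Kitchen 
Phone    | Tools   


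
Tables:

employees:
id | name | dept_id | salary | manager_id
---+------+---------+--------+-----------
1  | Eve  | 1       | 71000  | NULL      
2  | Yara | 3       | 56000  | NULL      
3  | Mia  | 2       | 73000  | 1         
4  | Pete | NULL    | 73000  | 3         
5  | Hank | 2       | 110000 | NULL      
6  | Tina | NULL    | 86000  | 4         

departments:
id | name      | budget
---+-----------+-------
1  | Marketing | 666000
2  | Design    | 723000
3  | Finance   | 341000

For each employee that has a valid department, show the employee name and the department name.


INNER JOIN keeps only employees rows whose dept_id matches an id in departments. Walk through each employee:
  - employee 1 (Eve): dept_id=1 -> matches Marketing
  - employee 2 (Yara): dept_id=3 -> matches Finance
  - employee 3 (Mia): dept_id=2 -> matches Design
  - employee 4 (Pete): dept_id=NULL, no match -> dropped
  - employee 5 (Hank): dept_id=2 -> matches Design
  - employee 6 (Tina): dept_id=NULL, no match -> dropped
So 2 of 6 rows are dropped.

SQL:
SELECT a.name, b.name AS department
FROM employees a
INNER JOIN departments b ON a.dept_id = b.id

Result:
name | department
-----+-----------
Eve  | Marketing 
Yara | Finance   
Mia  | Design    
Hank | Design    


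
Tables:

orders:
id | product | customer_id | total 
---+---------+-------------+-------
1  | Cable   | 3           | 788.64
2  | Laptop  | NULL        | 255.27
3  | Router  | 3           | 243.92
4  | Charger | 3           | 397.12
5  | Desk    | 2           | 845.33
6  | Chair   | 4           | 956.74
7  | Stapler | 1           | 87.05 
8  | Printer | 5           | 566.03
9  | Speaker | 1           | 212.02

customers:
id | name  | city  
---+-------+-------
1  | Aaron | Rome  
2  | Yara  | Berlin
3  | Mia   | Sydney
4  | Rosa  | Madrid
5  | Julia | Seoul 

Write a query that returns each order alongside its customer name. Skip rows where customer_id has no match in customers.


INNER JOIN keeps only orders rows whose customer_id matches an id in customers. Walk through each order:
  - order 1 (Cable): customer_id=3 -> matches Mia
  - order 2 (Laptop): customer_id=NULL, no match -> dropped
  - order 3 (Router): customer_id=3 -> matches Mia
  - order 4 (Charger): customer_id=3 -> matches Mia
  - order 5 (Desk): customer_id=2 -> matches Yara
  - order 6 (Chair): customer_id=4 -> matches Rosa
  - order 7 (Stapler): customer_id=1 -> matches Aaron
  - order 8 (Printer): customer_id=5 -> matches Julia
  - order 9 (Speaker): customer_id=1 -> matches Aaron
So 1 of 9 rows is dropped.

SQL:
SELECT a.product, b.name AS customer
FROM orders a
INNER JOIN customers b ON a.customer_id = b.id

Result:
product | customer
--------+---------
Cable   | Mia     
Router  | Mia     
Charger | Mia     
Desk    | Yara    
Chair   | Rosa    
Stapler | Aaron   
Printer | Julia   
Speaker | Aaron   


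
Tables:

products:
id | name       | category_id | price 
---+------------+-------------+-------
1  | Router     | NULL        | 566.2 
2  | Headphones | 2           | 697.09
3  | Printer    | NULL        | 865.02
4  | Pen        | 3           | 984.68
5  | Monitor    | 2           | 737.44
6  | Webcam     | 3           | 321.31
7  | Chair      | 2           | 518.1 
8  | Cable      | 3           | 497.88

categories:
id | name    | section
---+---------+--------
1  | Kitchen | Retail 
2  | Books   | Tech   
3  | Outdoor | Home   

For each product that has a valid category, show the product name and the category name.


INNER JOIN keeps only products rows whose category_id matches an id in categories. Walk through each product:
  - product 1 (Router): category_id=NULL, no match -> dropped
  - product 2 (Headphones): category_id=2 -> matches Books
  - product 3 (Printer): category_id=NULL, no match -> dropped
  - product 4 (Pen): category_id=3 -> matches Outdoor
  - product 5 (Monitor): category_id=2 -> matches Books
  - product 6 (Webcam): category_id=3 -> matches Outdoor
  - product 7 (Chair): category_id=2 -> matches Books
  - product 8 (Cable): category_id=3 -> matches Outdoor
So 2 of 8 rows are dropped.

SQL:
SELECT a.name, b.name AS category
FROM products a
INNER JOIN categories b ON a.category_id = b.id

Result:
name       | category
-----------+---------
Headphones | Books   
Pen        | Outdoor 
Monitor    | Books   
Webcam     | Outdoor 
Chair      | Books   
Cable      | Outdoor 


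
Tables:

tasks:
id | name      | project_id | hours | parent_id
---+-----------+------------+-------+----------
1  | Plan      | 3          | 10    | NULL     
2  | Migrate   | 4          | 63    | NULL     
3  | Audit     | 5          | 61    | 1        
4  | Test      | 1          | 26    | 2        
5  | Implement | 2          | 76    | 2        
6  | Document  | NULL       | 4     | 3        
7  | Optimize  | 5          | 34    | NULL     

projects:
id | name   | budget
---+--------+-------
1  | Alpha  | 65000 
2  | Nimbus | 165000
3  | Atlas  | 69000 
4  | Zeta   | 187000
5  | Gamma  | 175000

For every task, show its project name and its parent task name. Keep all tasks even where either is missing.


Two LEFT JOINs from the same base table tasks: one to projects via project_id, one to tasks itself via parent_id. Both are LEFT so every task is preserved.
Match against projects:
  - task 1 (Plan): project_id=3 -> matches Atlas
  - task 2 (Migrate): project_id=4 -> matches Zeta
  - task 3 (Audit): project_id=5 -> matches Gamma
  - task 4 (Test): project_id=1 -> matches Alpha
  - task 5 (Implement): project_id=2 -> matches Nimbus
  - task 6 (Document): project_id=NULL, no match -> kept with NULL
  - task 7 (Optimize): project_id=5 -> matches Gamma
Match against tasks (self):
  - task 1 (Plan): parent_id=NULL -> NULL
  - task 2 (Migrate): parent_id=NULL -> NULL
  - task 3 (Audit): parent_id=1 -> Plan
  - task 4 (Test): parent_id=2 -> Migrate
  - task 5 (Implement): parent_id=2 -> Migrate
  - task 6 (Document): parent_id=3 -> Audit
  - task 7 (Optimize): parent_id=NULL -> NULL

SQL:
SELECT a.name, b.name AS project, c.name AS parent
FROM tasks a
LEFT JOIN projects b ON a.project_id = b.id
LEFT JOIN tasks c ON a.parent_id = c.id

Result:
name      | project | parent 
----------+---------+--------
Plan      | Atlas   | NULL   
Migrate   | Zeta    | NULL   
Audit     | Gamma   | Plan   
Test      | Alpha   | Migrate
Implement | Nimbus  | Migrate
Document  | NULL    | Audit  
Optimize  | Gamma   | NULL   


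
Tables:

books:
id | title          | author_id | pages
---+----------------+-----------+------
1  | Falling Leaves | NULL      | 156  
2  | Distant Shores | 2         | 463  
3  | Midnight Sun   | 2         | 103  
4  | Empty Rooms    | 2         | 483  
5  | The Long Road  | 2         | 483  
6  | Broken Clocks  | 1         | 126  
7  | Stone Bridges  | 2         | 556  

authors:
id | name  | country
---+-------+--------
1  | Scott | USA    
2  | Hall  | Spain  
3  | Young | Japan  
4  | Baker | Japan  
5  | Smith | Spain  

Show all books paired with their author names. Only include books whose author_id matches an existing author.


INNER JOIN keeps only books rows whose author_id matches an id in authors. Walk through each book:
  - book 1 (Falling Leaves): author_id=NULL, no match -> dropped
  - book 2 (Distant Shores): author_id=2 -> matches Hall
  - book 3 (Midnight Sun): author_id=2 -> matches Hall
  - book 4 (Empty Rooms): author_id=2 -> matches Hall
  - book 5 (The Long Road): author_id=2 -> matches Hall
  - book 6 (Broken Clocks): author_id=1 -> matches Scott
  - book 7 (Stone Bridges): author_id=2 -> matches Hall
So 1 of 7 rows is dropped.

SQL:
SELECT a.title, b.name AS author
FROM books a
INNER JOIN authors b ON a.author_id = b.id

Result:
title          | author
---------------+-------
Distant Shores | Hall  
Midnight Sun   | Hall  
Empty Rooms    | Hall  
The Long Road  | Hall  
Broken Clocks  | Scott 
Stone Bridges  | Hall  


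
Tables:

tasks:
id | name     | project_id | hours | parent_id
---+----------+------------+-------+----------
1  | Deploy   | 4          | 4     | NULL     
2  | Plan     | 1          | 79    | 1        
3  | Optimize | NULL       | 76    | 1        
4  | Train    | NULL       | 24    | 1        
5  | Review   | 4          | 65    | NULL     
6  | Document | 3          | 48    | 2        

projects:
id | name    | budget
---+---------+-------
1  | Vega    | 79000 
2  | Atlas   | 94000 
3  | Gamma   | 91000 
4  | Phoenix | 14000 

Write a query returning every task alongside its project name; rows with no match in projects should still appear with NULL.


LEFT JOIN keeps every row from tasks (the left table); where project_id has no match in projects, the project columns become NULL. Walk through each task:
  - task 1 (Deploy): project_id=4 -> matches Phoenix
  - task 2 (Plan): project_id=1 -> matches Vega
  - task 3 (Optimize): project_id=NULL, no match -> kept with NULL
  - task 4 (Train): project_id=NULL, no match -> kept with NULL
  - task 5 (Review): project_id=4 -> matches Phoenix
  - task 6 (Document): project_id=3 -> matches Gamma
All 6 rows appear; 2 have NULL project.

SQL:
SELECT a.name, b.name AS project
FROM tasks a
LEFT JOIN projects b ON a.project_id = b.id

Result:
name     | project
---------+--------
Deploy   | Phoenix
Plan     | Vega   
Optimize | NULL   
Train    | NULL   
Review   | Phoenix
Document | Gamma  


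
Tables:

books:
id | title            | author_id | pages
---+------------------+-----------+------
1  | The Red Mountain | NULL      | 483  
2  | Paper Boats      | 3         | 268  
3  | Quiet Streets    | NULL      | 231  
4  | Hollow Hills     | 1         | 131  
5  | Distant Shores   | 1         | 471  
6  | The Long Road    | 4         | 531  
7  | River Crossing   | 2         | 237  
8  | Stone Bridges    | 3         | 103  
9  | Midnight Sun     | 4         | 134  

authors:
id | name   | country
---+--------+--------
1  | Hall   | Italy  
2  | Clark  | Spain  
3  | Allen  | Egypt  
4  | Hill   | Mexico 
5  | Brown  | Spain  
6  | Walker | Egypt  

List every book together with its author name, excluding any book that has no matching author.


INNER JOIN keeps only books rows whose author_id matches an id in authors. Walk through each book:
  - book 1 (The Red Mountain): author_id=NULL, no match -> dropped
  - book 2 (Paper Boats): author_id=3 -> matches Allen
  - book 3 (Quiet Streets): author_id=NULL, no match -> dropped
  - book 4 (Hollow Hills): author_id=1 -> matches Hall
  - book 5 (Distant Shores): author_id=1 -> matches Hall
  - book 6 (The Long Road): author_id=4 -> matches Hill
  - book 7 (River Crossing): author_id=2 -> matches Clark
  - book 8 (Stone Bridges): author_id=3 -> matches Allen
  - book 9 (Midnight Sun): author_id=4 -> matches Hill
So 2 of 9 rows are dropped.

SQL:
SELECT a.title, b.name AS author
FROM books a
INNER JOIN authors b ON a.author_id = b.id

Result:
title          | author
---------------+-------
Paper Boats    | Allen 
Hollow Hills   | Hall  
Distant Shores | Hall  
The Long Road  | Hill  
River Crossing | Clark 
Stone Bridges  | Allen 
Midnight Sun   | Hill  


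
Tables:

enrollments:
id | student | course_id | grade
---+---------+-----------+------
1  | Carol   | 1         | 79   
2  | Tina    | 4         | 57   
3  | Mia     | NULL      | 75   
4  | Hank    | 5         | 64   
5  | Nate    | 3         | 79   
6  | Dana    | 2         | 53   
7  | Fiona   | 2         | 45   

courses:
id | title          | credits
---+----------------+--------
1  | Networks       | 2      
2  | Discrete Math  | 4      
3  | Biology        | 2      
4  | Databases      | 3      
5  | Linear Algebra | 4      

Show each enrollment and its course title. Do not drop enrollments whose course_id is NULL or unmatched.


LEFT JOIN keeps every row from enrollments (the left table); where course_id has no match in courses, the course columns become NULL. Walk through each enrollment:
  - enrollment 1 (Carol): course_id=1 -> matches Networks
  - enrollment 2 (Tina): course_id=4 -> matches Databases
  - enrollment 3 (Mia): course_id=NULL, no match -> kept with NULL
  - enrollment 4 (Hank): course_id=5 -> matches Linear Algebra
  - enrollment 5 (Nate): course_id=3 -> matches Biology
  - enrollment 6 (Dana): course_id=2 -> matches Discrete Math
  - enrollment 7 (Fiona): course_id=2 -> matches Discrete Math
All 7 rows appear; 1 has NULL course.

SQL:
SELECT a.student, b.title AS course
FROM enrollments a
LEFT JOIN courses b ON a.course_id = b.id

Result:
student | course        
--------+---------------
Carol   | Networks      
Tina    | Databases     
Mia     | NULL          
Hank    | Linear Algebra
Nate    | Biology       
Dana    | Discrete Math 
Fiona   | Discrete Math 


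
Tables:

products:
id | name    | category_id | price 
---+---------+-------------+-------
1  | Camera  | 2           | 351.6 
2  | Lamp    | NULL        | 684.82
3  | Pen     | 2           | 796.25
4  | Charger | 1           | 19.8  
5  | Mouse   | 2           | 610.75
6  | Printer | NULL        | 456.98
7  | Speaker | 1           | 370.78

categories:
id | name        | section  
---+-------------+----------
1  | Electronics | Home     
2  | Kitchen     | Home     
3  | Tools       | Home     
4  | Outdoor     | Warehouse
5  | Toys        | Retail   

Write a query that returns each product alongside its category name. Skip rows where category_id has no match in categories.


INNER JOIN keeps only products rows whose category_id matches an id in categories. Walk through each product:
  - product 1 (Camera): category_id=2 -> matches Kitchen
  - product 2 (Lamp): category_id=NULL, no match -> dropped
  - product 3 (Pen): category_id=2 -> matches Kitchen
  - product 4 (Charger): category_id=1 -> matches Electronics
  - product 5 (Mouse): category_id=2 -> matches Kitchen
  - product 6 (Printer): category_id=NULL, no match -> dropped
  - product 7 (Speaker): category_id=1 -> matches Electronics
So 2 of 7 rows are dropped.

SQL:
SELECT a.name, b.name AS category
FROM products a
INNER JOIN categories b ON a.category_id = b.id

Result:
name    | category   
--------+------------
Camera  | Kitchen    
Pen     | Kitchen    
Charger | Electronics
Mouse   | Kitchen    
Speaker | Electronics


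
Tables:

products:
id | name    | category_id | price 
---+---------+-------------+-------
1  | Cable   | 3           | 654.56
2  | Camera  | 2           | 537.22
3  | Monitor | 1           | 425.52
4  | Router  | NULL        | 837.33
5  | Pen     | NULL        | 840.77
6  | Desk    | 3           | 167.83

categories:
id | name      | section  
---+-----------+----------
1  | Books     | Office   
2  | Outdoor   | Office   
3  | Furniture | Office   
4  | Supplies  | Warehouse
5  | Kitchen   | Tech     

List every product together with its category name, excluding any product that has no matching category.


INNER JOIN keeps only products rows whose category_id matches an id in categories. Walk through each product:
  - product 1 (Cable): category_id=3 -> matches Furniture
  - product 2 (Camera): category_id=2 -> matches Outdoor
  - product 3 (Monitor): category_id=1 -> matches Books
  - product 4 (Router): category_id=NULL, no match -> dropped
  - product 5 (Pen): category_id=NULL, no match -> dropped
  - product 6 (Desk): category_id=3 -> matches Furniture
So 2 of 6 rows are dropped.

SQL:
SELECT a.name, b.name AS category
FROM products a
INNER JOIN categories b ON a.category_id = b.id

Result:
name    | category 
--------+----------
Cable   | Furniture
Camera  | Outdoor  
Monitor | Books    
Desk    | Furniture


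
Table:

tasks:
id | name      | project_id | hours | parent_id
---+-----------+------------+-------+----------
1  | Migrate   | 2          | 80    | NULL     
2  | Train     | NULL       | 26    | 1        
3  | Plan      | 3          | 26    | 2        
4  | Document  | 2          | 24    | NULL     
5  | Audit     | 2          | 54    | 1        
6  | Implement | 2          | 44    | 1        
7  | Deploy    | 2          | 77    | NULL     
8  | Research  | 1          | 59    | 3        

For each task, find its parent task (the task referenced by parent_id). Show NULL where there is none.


This is a self-join: tasks is joined to a second copy of itself, matching each row's parent_id to another row's id. Use LEFT JOIN so rows with parent_id=NULL are kept.
  - task 1 (Migrate): parent_id=NULL -> NULL
  - task 2 (Train): parent_id=1 -> Migrate
  - task 3 (Plan): parent_id=2 -> Train
  - task 4 (Document): parent_id=NULL -> NULL
  - task 5 (Audit): parent_id=1 -> Migrate
  - task 6 (Implement): parent_id=1 -> Migrate
  - task 7 (Deploy): parent_id=NULL -> NULL
  - task 8 (Research): parent_id=3 -> Plan

SQL:
SELECT a.name AS item, b.name AS parent
FROM tasks a
LEFT JOIN tasks b ON a.parent_id = b.id

Result:
item      | parent 
----------+--------
Migrate   | NULL   
Train     | Migrate
Plan      | Train  
Document  | NULL   
Audit     | Migrate
Implement | Migrate
Deploy    | NULL   
Research  | Plan   


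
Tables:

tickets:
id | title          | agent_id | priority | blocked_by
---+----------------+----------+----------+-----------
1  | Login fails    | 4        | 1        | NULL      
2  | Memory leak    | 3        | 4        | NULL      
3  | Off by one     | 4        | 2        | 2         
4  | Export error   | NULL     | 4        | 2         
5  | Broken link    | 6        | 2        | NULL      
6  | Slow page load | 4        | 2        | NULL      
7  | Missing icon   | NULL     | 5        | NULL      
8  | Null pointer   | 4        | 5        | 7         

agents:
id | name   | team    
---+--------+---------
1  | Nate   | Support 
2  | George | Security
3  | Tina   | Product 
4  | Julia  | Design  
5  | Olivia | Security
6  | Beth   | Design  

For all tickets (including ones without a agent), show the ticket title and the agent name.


LEFT JOIN keeps every row from tickets (the left table); where agent_id has no match in agents, the agent columns become NULL. Walk through each ticket:
  - ticket 1 (Login fails): agent_id=4 -> matches Julia
  - ticket 2 (Memory leak): agent_id=3 -> matches Tina
  - ticket 3 (Off by one): agent_id=4 -> matches Julia
  - ticket 4 (Export error): agent_id=NULL, no match -> kept with NULL
  - ticket 5 (Broken link): agent_id=6 -> matches Beth
  - ticket 6 (Slow page load): agent_id=4 -> matches Julia
  - ticket 7 (Missing icon): agent_id=NULL, no match -> kept with NULL
  - ticket 8 (Null pointer): agent_id=4 -> matches Julia
All 8 rows appear; 2 have NULL agent.

SQL:
SELECT a.title, b.name AS agent
FROM tickets a
LEFT JOIN agents b ON a.agent_id = b.id

Result:
title          | agent
---------------+------
Login fails    | Julia
Memory leak    | Tina 
Off by one     | Julia
Export error   | NULL 
Broken link    | Beth 
Slow page load | Julia
Missing icon   | NULL 
Null pointer   | Julia


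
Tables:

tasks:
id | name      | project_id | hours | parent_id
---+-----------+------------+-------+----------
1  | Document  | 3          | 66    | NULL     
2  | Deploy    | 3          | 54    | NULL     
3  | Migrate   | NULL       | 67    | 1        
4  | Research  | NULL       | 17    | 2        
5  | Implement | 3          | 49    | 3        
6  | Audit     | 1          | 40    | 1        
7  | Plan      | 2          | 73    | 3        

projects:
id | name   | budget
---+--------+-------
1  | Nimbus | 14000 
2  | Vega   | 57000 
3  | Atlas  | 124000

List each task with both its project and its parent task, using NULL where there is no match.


Two LEFT JOINs from the same base table tasks: one to projects via project_id, one to tasks itself via parent_id. Both are LEFT so every task is preserved.
Match against projects:
  - task 1 (Document): project_id=3 -> matches Atlas
  - task 2 (Deploy): project_id=3 -> matches Atlas
  - task 3 (Migrate): project_id=NULL, no match -> kept with NULL
  - task 4 (Research): project_id=NULL, no match -> kept with NULL
  - task 5 (Implement): project_id=3 -> matches Atlas
  - task 6 (Audit): project_id=1 -> matches Nimbus
  - task 7 (Plan): project_id=2 -> matches Vega
Match against tasks (self):
  - task 1 (Document): parent_id=NULL -> NULL
  - task 2 (Deploy): parent_id=NULL -> NULL
  - task 3 (Migrate): parent_id=1 -> Document
  - task 4 (Research): parent_id=2 -> Deploy
  - task 5 (Implement): parent_id=3 -> Migrate
  - task 6 (Audit): parent_id=1 -> Document
  - task 7 (Plan): parent_id=3 -> Migrate

SQL:
SELECT a.name, b.name AS project, c.name AS parent
FROM tasks a
LEFT JOIN projects b ON a.project_id = b.id
LEFT JOIN tasks c ON a.parent_id = c.id

Result:
name      | project | parent  
----------+---------+---------
Document  | Atlas   | NULL    
Deploy    | Atlas   | NULL    
Migrate   | NULL    | Document
Research  | NULL    | Deploy  
Implement | Atlas   | Migrate 
Audit     | Nimbus  | Document
Plan      | Vega    | Migrate 


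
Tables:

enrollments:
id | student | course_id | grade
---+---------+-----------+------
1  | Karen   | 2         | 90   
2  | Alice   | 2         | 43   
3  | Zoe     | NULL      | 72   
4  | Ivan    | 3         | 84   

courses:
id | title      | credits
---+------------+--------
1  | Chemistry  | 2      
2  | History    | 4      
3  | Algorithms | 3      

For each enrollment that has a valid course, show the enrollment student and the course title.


INNER JOIN keeps only enrollments rows whose course_id matches an id in courses. Walk through each enrollment:
  - enrollment 1 (Karen): course_id=2 -> matches History
  - enrollment 2 (Alice): course_id=2 -> matches History
  - enrollment 3 (Zoe): course_id=NULL, no match -> dropped
  - enrollment 4 (Ivan): course_id=3 -> matches Algorithms
So 1 of 4 rows is dropped.

SQL:
SELECT a.student, b.title AS course
FROM enrollments a
INNER JOIN courses b ON a.course_id = b.id

Result:
student | course    
--------+-----------
Karen   | History   
Alice   | History   
Ivan    | Algorithms
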